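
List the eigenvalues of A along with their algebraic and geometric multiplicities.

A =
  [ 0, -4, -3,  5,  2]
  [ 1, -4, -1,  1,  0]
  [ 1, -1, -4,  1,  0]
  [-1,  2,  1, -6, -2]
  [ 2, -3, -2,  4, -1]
λ = -3: alg = 5, geom = 3

Step 1 — factor the characteristic polynomial to read off the algebraic multiplicities:
  χ_A(x) = (x + 3)^5

Step 2 — compute geometric multiplicities via the rank-nullity identity g(λ) = n − rank(A − λI):
  rank(A − (-3)·I) = 2, so dim ker(A − (-3)·I) = n − 2 = 3

Summary:
  λ = -3: algebraic multiplicity = 5, geometric multiplicity = 3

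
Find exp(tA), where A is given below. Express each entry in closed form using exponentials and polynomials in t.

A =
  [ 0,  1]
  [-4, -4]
e^{tA} =
  [2*t*exp(-2*t) + exp(-2*t), t*exp(-2*t)]
  [-4*t*exp(-2*t), -2*t*exp(-2*t) + exp(-2*t)]

Strategy: write A = P · J · P⁻¹ where J is a Jordan canonical form, so e^{tA} = P · e^{tJ} · P⁻¹, and e^{tJ} can be computed block-by-block.

A has Jordan form
J =
  [-2,  1]
  [ 0, -2]
(up to reordering of blocks).

Per-block formulas:
  For a 2×2 Jordan block J_2(-2): exp(t · J_2(-2)) = e^(-2t)·(I + t·N), where N is the 2×2 nilpotent shift.

After assembling e^{tJ} and conjugating by P, we get:

e^{tA} =
  [2*t*exp(-2*t) + exp(-2*t), t*exp(-2*t)]
  [-4*t*exp(-2*t), -2*t*exp(-2*t) + exp(-2*t)]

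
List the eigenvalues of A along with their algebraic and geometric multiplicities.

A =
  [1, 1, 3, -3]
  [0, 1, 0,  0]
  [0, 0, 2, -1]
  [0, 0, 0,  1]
λ = 1: alg = 3, geom = 2; λ = 2: alg = 1, geom = 1

Step 1 — factor the characteristic polynomial to read off the algebraic multiplicities:
  χ_A(x) = (x - 2)*(x - 1)^3

Step 2 — compute geometric multiplicities via the rank-nullity identity g(λ) = n − rank(A − λI):
  rank(A − (1)·I) = 2, so dim ker(A − (1)·I) = n − 2 = 2
  rank(A − (2)·I) = 3, so dim ker(A − (2)·I) = n − 3 = 1

Summary:
  λ = 1: algebraic multiplicity = 3, geometric multiplicity = 2
  λ = 2: algebraic multiplicity = 1, geometric multiplicity = 1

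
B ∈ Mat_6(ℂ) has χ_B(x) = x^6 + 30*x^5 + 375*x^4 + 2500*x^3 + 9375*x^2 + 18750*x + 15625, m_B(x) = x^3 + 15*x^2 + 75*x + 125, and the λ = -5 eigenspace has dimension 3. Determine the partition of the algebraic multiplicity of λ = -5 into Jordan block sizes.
Block sizes for λ = -5: [3, 2, 1]

Step 1 — from the characteristic polynomial, algebraic multiplicity of λ = -5 is 6. From dim ker(B − (-5)·I) = 3, there are exactly 3 Jordan blocks for λ = -5.
Step 2 — from the minimal polynomial, the factor (x + 5)^3 tells us the largest block for λ = -5 has size 3.
Step 3 — with total size 6, 3 blocks, and largest block 3, the block sizes (in nonincreasing order) are [3, 2, 1].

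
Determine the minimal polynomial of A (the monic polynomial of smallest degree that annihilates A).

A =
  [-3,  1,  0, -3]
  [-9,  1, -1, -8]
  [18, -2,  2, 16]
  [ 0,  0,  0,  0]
x^3

The characteristic polynomial is χ_A(x) = x^4, so the eigenvalues are known. The minimal polynomial is
  m_A(x) = Π_λ (x − λ)^{k_λ}
where k_λ is the size of the *largest* Jordan block for λ (equivalently, the smallest k with (A − λI)^k v = 0 for every generalised eigenvector v of λ).

  λ = 0: largest Jordan block has size 3, contributing (x − 0)^3

So m_A(x) = x^3 = x^3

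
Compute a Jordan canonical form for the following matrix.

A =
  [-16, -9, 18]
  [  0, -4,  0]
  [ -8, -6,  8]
J_2(-4) ⊕ J_1(-4)

The characteristic polynomial is
  det(x·I − A) = x^3 + 12*x^2 + 48*x + 64 = (x + 4)^3

Eigenvalues and multiplicities (the geometric multiplicity of λ is n − rank(A − λI), which equals the number of Jordan blocks for λ):
  λ = -4: algebraic multiplicity = 3, geometric multiplicity = 2

Determining the block sizes for each eigenvalue:
  λ = -4: 2 blocks summing to 3 forces exactly one block of size 2 and the rest size 1 → block sizes [2, 1]

Assembling the blocks gives a Jordan form
J =
  [-4,  1,  0]
  [ 0, -4,  0]
  [ 0,  0, -4]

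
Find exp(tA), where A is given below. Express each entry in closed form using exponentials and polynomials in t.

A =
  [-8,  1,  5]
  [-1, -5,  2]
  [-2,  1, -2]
e^{tA} =
  [-t^2*exp(-5*t) - 3*t*exp(-5*t) + exp(-5*t), t^2*exp(-5*t) + t*exp(-5*t), t^2*exp(-5*t) + 5*t*exp(-5*t)]
  [-t^2*exp(-5*t)/2 - t*exp(-5*t), t^2*exp(-5*t)/2 + exp(-5*t), t^2*exp(-5*t)/2 + 2*t*exp(-5*t)]
  [-t^2*exp(-5*t)/2 - 2*t*exp(-5*t), t^2*exp(-5*t)/2 + t*exp(-5*t), t^2*exp(-5*t)/2 + 3*t*exp(-5*t) + exp(-5*t)]

Strategy: write A = P · J · P⁻¹ where J is a Jordan canonical form, so e^{tA} = P · e^{tJ} · P⁻¹, and e^{tJ} can be computed block-by-block.

A has Jordan form
J =
  [-5,  1,  0]
  [ 0, -5,  1]
  [ 0,  0, -5]
(up to reordering of blocks).

Per-block formulas:
  For a 3×3 Jordan block J_3(-5): exp(t · J_3(-5)) = e^(-5t)·(I + t·N + (t^2/2)·N^2), where N is the 3×3 nilpotent shift.

After assembling e^{tJ} and conjugating by P, we get:

e^{tA} =
  [-t^2*exp(-5*t) - 3*t*exp(-5*t) + exp(-5*t), t^2*exp(-5*t) + t*exp(-5*t), t^2*exp(-5*t) + 5*t*exp(-5*t)]
  [-t^2*exp(-5*t)/2 - t*exp(-5*t), t^2*exp(-5*t)/2 + exp(-5*t), t^2*exp(-5*t)/2 + 2*t*exp(-5*t)]
  [-t^2*exp(-5*t)/2 - 2*t*exp(-5*t), t^2*exp(-5*t)/2 + t*exp(-5*t), t^2*exp(-5*t)/2 + 3*t*exp(-5*t) + exp(-5*t)]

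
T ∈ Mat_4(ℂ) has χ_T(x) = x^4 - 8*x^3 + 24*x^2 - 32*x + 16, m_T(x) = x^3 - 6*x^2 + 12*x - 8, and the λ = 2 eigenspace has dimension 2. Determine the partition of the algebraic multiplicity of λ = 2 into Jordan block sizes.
Block sizes for λ = 2: [3, 1]

Step 1 — from the characteristic polynomial, algebraic multiplicity of λ = 2 is 4. From dim ker(T − (2)·I) = 2, there are exactly 2 Jordan blocks for λ = 2.
Step 2 — from the minimal polynomial, the factor (x − 2)^3 tells us the largest block for λ = 2 has size 3.
Step 3 — with total size 4, 2 blocks, and largest block 3, the block sizes (in nonincreasing order) are [3, 1].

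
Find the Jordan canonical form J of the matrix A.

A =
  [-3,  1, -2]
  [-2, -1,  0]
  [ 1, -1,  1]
J_3(-1)

The characteristic polynomial is
  det(x·I − A) = x^3 + 3*x^2 + 3*x + 1 = (x + 1)^3

Eigenvalues and multiplicities (the geometric multiplicity of λ is n − rank(A − λI), which equals the number of Jordan blocks for λ):
  λ = -1: algebraic multiplicity = 3, geometric multiplicity = 1

Determining the block sizes for each eigenvalue:
  λ = -1: one block (gm = 1), so the single block has size am = 3 → block sizes [3]

Assembling the blocks gives a Jordan form
J =
  [-1,  1,  0]
  [ 0, -1,  1]
  [ 0,  0, -1]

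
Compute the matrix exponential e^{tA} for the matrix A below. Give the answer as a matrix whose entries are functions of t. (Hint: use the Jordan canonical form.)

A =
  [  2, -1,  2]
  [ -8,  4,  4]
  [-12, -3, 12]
e^{tA} =
  [-4*t*exp(6*t) + exp(6*t), -t*exp(6*t), 2*t*exp(6*t)]
  [-8*t*exp(6*t), -2*t*exp(6*t) + exp(6*t), 4*t*exp(6*t)]
  [-12*t*exp(6*t), -3*t*exp(6*t), 6*t*exp(6*t) + exp(6*t)]

Strategy: write A = P · J · P⁻¹ where J is a Jordan canonical form, so e^{tA} = P · e^{tJ} · P⁻¹, and e^{tJ} can be computed block-by-block.

A has Jordan form
J =
  [6, 1, 0]
  [0, 6, 0]
  [0, 0, 6]
(up to reordering of blocks).

Per-block formulas:
  For a 1×1 block at λ = 6: exp(t · [6]) = [e^(6t)].
  For a 2×2 Jordan block J_2(6): exp(t · J_2(6)) = e^(6t)·(I + t·N), where N is the 2×2 nilpotent shift.

After assembling e^{tJ} and conjugating by P, we get:

e^{tA} =
  [-4*t*exp(6*t) + exp(6*t), -t*exp(6*t), 2*t*exp(6*t)]
  [-8*t*exp(6*t), -2*t*exp(6*t) + exp(6*t), 4*t*exp(6*t)]
  [-12*t*exp(6*t), -3*t*exp(6*t), 6*t*exp(6*t) + exp(6*t)]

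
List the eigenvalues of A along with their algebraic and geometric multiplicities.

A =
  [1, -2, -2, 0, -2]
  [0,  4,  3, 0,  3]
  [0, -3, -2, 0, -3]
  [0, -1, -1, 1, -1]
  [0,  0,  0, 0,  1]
λ = 1: alg = 5, geom = 4

Step 1 — factor the characteristic polynomial to read off the algebraic multiplicities:
  χ_A(x) = (x - 1)^5

Step 2 — compute geometric multiplicities via the rank-nullity identity g(λ) = n − rank(A − λI):
  rank(A − (1)·I) = 1, so dim ker(A − (1)·I) = n − 1 = 4

Summary:
  λ = 1: algebraic multiplicity = 5, geometric multiplicity = 4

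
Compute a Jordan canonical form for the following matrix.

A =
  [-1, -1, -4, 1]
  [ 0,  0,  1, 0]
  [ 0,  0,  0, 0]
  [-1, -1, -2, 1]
J_3(0) ⊕ J_1(0)

The characteristic polynomial is
  det(x·I − A) = x^4

Eigenvalues and multiplicities (the geometric multiplicity of λ is n − rank(A − λI), which equals the number of Jordan blocks for λ):
  λ = 0: algebraic multiplicity = 4, geometric multiplicity = 2

Determining the block sizes for each eigenvalue:
  λ = 0: with am = 4 and gm = 2, the partition is not yet determined (e.g. several partitions of 4 into 2 parts exist). Let N = A − (0)·I. Computing rank(N^1) = 2, rank(N^2) = 1, rank(N^3) = 0; the number of blocks of size ≥ j is rank(N^{j−1}) − rank(N^j), giving [2, 1, 1]. So we have 1 block(s) of size 3, 1 block(s) of size 1 → block sizes [3, 1]

Assembling the blocks gives a Jordan form
J =
  [0, 1, 0, 0]
  [0, 0, 1, 0]
  [0, 0, 0, 0]
  [0, 0, 0, 0]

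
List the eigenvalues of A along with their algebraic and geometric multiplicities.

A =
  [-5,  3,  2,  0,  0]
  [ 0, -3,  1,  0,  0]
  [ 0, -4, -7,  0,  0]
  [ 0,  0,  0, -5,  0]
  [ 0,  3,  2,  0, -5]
λ = -5: alg = 5, geom = 3

Step 1 — factor the characteristic polynomial to read off the algebraic multiplicities:
  χ_A(x) = (x + 5)^5

Step 2 — compute geometric multiplicities via the rank-nullity identity g(λ) = n − rank(A − λI):
  rank(A − (-5)·I) = 2, so dim ker(A − (-5)·I) = n − 2 = 3

Summary:
  λ = -5: algebraic multiplicity = 5, geometric multiplicity = 3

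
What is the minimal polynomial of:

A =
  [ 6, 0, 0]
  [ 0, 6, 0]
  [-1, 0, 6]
x^2 - 12*x + 36

The characteristic polynomial is χ_A(x) = (x - 6)^3, so the eigenvalues are known. The minimal polynomial is
  m_A(x) = Π_λ (x − λ)^{k_λ}
where k_λ is the size of the *largest* Jordan block for λ (equivalently, the smallest k with (A − λI)^k v = 0 for every generalised eigenvector v of λ).

  λ = 6: largest Jordan block has size 2, contributing (x − 6)^2

So m_A(x) = (x - 6)^2 = x^2 - 12*x + 36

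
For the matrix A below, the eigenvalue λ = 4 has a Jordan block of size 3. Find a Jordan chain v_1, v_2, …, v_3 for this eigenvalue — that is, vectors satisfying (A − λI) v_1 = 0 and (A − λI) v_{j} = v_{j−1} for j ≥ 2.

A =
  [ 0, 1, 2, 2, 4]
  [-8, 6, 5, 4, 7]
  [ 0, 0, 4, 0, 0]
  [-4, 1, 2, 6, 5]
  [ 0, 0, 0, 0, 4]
A Jordan chain for λ = 4 of length 3:
v_1 = (1, 2, 0, 1, 0)ᵀ
v_2 = (2, 5, 0, 2, 0)ᵀ
v_3 = (0, 0, 1, 0, 0)ᵀ

Let N = A − (4)·I. We want v_3 with N^3 v_3 = 0 but N^2 v_3 ≠ 0; then v_{j-1} := N · v_j for j = 3, …, 2.

Pick v_3 = (0, 0, 1, 0, 0)ᵀ.
Then v_2 = N · v_3 = (2, 5, 0, 2, 0)ᵀ.
Then v_1 = N · v_2 = (1, 2, 0, 1, 0)ᵀ.

Sanity check: (A − (4)·I) v_1 = (0, 0, 0, 0, 0)ᵀ = 0. ✓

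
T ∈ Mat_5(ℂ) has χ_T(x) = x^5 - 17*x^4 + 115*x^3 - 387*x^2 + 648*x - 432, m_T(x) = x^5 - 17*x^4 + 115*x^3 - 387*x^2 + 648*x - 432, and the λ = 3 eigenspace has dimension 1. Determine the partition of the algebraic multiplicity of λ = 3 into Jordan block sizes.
Block sizes for λ = 3: [3]

Step 1 — from the characteristic polynomial, algebraic multiplicity of λ = 3 is 3. From dim ker(T − (3)·I) = 1, there are exactly 1 Jordan blocks for λ = 3.
Step 2 — from the minimal polynomial, the factor (x − 3)^3 tells us the largest block for λ = 3 has size 3.
Step 3 — with total size 3, 1 blocks, and largest block 3, the block sizes (in nonincreasing order) are [3].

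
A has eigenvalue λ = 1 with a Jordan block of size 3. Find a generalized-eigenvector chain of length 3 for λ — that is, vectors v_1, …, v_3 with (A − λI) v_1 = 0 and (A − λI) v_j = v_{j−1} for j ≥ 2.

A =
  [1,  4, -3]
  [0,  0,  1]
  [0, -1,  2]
A Jordan chain for λ = 1 of length 3:
v_1 = (-1, 0, 0)ᵀ
v_2 = (4, -1, -1)ᵀ
v_3 = (0, 1, 0)ᵀ

Let N = A − (1)·I. We want v_3 with N^3 v_3 = 0 but N^2 v_3 ≠ 0; then v_{j-1} := N · v_j for j = 3, …, 2.

Pick v_3 = (0, 1, 0)ᵀ.
Then v_2 = N · v_3 = (4, -1, -1)ᵀ.
Then v_1 = N · v_2 = (-1, 0, 0)ᵀ.

Sanity check: (A − (1)·I) v_1 = (0, 0, 0)ᵀ = 0. ✓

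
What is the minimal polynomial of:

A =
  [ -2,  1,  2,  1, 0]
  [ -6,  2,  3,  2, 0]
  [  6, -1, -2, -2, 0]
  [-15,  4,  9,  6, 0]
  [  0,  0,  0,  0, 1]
x^2 - 2*x + 1

The characteristic polynomial is χ_A(x) = (x - 1)^5, so the eigenvalues are known. The minimal polynomial is
  m_A(x) = Π_λ (x − λ)^{k_λ}
where k_λ is the size of the *largest* Jordan block for λ (equivalently, the smallest k with (A − λI)^k v = 0 for every generalised eigenvector v of λ).

  λ = 1: largest Jordan block has size 2, contributing (x − 1)^2

So m_A(x) = (x - 1)^2 = x^2 - 2*x + 1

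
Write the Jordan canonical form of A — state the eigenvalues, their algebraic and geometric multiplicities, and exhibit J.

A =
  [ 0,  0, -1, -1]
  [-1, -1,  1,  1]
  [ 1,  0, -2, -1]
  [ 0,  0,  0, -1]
J_2(-1) ⊕ J_1(-1) ⊕ J_1(-1)

The characteristic polynomial is
  det(x·I − A) = x^4 + 4*x^3 + 6*x^2 + 4*x + 1 = (x + 1)^4

Eigenvalues and multiplicities (the geometric multiplicity of λ is n − rank(A − λI), which equals the number of Jordan blocks for λ):
  λ = -1: algebraic multiplicity = 4, geometric multiplicity = 3

Determining the block sizes for each eigenvalue:
  λ = -1: 3 blocks summing to 4 forces exactly one block of size 2 and the rest size 1 → block sizes [2, 1, 1]

Assembling the blocks gives a Jordan form
J =
  [-1,  1,  0,  0]
  [ 0, -1,  0,  0]
  [ 0,  0, -1,  0]
  [ 0,  0,  0, -1]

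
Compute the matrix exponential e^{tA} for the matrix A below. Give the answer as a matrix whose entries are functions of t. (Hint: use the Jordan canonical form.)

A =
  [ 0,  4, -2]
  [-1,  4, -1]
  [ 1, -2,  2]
e^{tA} =
  [-t^2*exp(2*t) - 2*t*exp(2*t) + exp(2*t), 2*t^2*exp(2*t) + 4*t*exp(2*t), -2*t*exp(2*t)]
  [-t^2*exp(2*t)/2 - t*exp(2*t), t^2*exp(2*t) + 2*t*exp(2*t) + exp(2*t), -t*exp(2*t)]
  [t*exp(2*t), -2*t*exp(2*t), exp(2*t)]

Strategy: write A = P · J · P⁻¹ where J is a Jordan canonical form, so e^{tA} = P · e^{tJ} · P⁻¹, and e^{tJ} can be computed block-by-block.

A has Jordan form
J =
  [2, 1, 0]
  [0, 2, 1]
  [0, 0, 2]
(up to reordering of blocks).

Per-block formulas:
  For a 3×3 Jordan block J_3(2): exp(t · J_3(2)) = e^(2t)·(I + t·N + (t^2/2)·N^2), where N is the 3×3 nilpotent shift.

After assembling e^{tJ} and conjugating by P, we get:

e^{tA} =
  [-t^2*exp(2*t) - 2*t*exp(2*t) + exp(2*t), 2*t^2*exp(2*t) + 4*t*exp(2*t), -2*t*exp(2*t)]
  [-t^2*exp(2*t)/2 - t*exp(2*t), t^2*exp(2*t) + 2*t*exp(2*t) + exp(2*t), -t*exp(2*t)]
  [t*exp(2*t), -2*t*exp(2*t), exp(2*t)]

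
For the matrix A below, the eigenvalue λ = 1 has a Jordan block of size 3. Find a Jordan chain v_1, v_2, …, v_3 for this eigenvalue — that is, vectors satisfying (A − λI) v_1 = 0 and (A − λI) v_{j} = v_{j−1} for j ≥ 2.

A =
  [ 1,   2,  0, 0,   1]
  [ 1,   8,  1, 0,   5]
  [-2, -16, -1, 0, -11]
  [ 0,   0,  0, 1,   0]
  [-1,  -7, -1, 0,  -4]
A Jordan chain for λ = 1 of length 3:
v_1 = (1, 0, -1, 0, 0)ᵀ
v_2 = (0, 1, -2, 0, -1)ᵀ
v_3 = (1, 0, 0, 0, 0)ᵀ

Let N = A − (1)·I. We want v_3 with N^3 v_3 = 0 but N^2 v_3 ≠ 0; then v_{j-1} := N · v_j for j = 3, …, 2.

Pick v_3 = (1, 0, 0, 0, 0)ᵀ.
Then v_2 = N · v_3 = (0, 1, -2, 0, -1)ᵀ.
Then v_1 = N · v_2 = (1, 0, -1, 0, 0)ᵀ.

Sanity check: (A − (1)·I) v_1 = (0, 0, 0, 0, 0)ᵀ = 0. ✓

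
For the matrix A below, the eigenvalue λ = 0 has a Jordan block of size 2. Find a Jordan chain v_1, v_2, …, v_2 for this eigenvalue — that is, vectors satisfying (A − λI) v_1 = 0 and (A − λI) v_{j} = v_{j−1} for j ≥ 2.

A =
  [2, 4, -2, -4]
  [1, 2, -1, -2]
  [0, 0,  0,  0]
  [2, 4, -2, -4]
A Jordan chain for λ = 0 of length 2:
v_1 = (2, 1, 0, 2)ᵀ
v_2 = (1, 0, 0, 0)ᵀ

Let N = A − (0)·I. We want v_2 with N^2 v_2 = 0 but N^1 v_2 ≠ 0; then v_{j-1} := N · v_j for j = 2, …, 2.

Pick v_2 = (1, 0, 0, 0)ᵀ.
Then v_1 = N · v_2 = (2, 1, 0, 2)ᵀ.

Sanity check: (A − (0)·I) v_1 = (0, 0, 0, 0)ᵀ = 0. ✓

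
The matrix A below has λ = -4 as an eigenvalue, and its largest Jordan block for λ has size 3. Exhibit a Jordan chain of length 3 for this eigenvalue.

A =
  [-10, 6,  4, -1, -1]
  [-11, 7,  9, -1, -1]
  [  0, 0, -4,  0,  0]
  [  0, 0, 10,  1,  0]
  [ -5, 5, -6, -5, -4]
A Jordan chain for λ = -4 of length 3:
v_1 = (1, 1, 0, 0, 0)ᵀ
v_2 = (0, 0, 0, 0, -1)ᵀ
v_3 = (1, 0, 1, -2, 0)ᵀ

Let N = A − (-4)·I. We want v_3 with N^3 v_3 = 0 but N^2 v_3 ≠ 0; then v_{j-1} := N · v_j for j = 3, …, 2.

Pick v_3 = (1, 0, 1, -2, 0)ᵀ.
Then v_2 = N · v_3 = (0, 0, 0, 0, -1)ᵀ.
Then v_1 = N · v_2 = (1, 1, 0, 0, 0)ᵀ.

Sanity check: (A − (-4)·I) v_1 = (0, 0, 0, 0, 0)ᵀ = 0. ✓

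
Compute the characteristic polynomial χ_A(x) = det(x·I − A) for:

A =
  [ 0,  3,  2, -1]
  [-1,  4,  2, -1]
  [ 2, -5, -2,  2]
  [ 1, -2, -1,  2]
x^4 - 4*x^3 + 6*x^2 - 4*x + 1

Expanding det(x·I − A) (e.g. by cofactor expansion or by noting that A is similar to its Jordan form J, which has the same characteristic polynomial as A) gives
  χ_A(x) = x^4 - 4*x^3 + 6*x^2 - 4*x + 1
which factors as (x - 1)^4. The eigenvalues (with algebraic multiplicities) are λ = 1 with multiplicity 4.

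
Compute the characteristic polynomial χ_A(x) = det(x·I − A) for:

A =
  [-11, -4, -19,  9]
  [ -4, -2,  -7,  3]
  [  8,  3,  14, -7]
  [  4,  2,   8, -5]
x^4 + 4*x^3 + 6*x^2 + 4*x + 1

Expanding det(x·I − A) (e.g. by cofactor expansion or by noting that A is similar to its Jordan form J, which has the same characteristic polynomial as A) gives
  χ_A(x) = x^4 + 4*x^3 + 6*x^2 + 4*x + 1
which factors as (x + 1)^4. The eigenvalues (with algebraic multiplicities) are λ = -1 with multiplicity 4.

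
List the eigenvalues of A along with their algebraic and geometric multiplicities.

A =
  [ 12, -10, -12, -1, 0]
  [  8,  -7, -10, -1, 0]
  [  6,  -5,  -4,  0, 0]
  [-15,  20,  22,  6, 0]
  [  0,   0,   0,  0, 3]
λ = -2: alg = 1, geom = 1; λ = 3: alg = 4, geom = 2

Step 1 — factor the characteristic polynomial to read off the algebraic multiplicities:
  χ_A(x) = (x - 3)^4*(x + 2)

Step 2 — compute geometric multiplicities via the rank-nullity identity g(λ) = n − rank(A − λI):
  rank(A − (-2)·I) = 4, so dim ker(A − (-2)·I) = n − 4 = 1
  rank(A − (3)·I) = 3, so dim ker(A − (3)·I) = n − 3 = 2

Summary:
  λ = -2: algebraic multiplicity = 1, geometric multiplicity = 1
  λ = 3: algebraic multiplicity = 4, geometric multiplicity = 2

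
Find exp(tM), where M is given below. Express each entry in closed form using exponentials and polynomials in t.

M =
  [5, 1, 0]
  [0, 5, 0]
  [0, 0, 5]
e^{tM} =
  [exp(5*t), t*exp(5*t), 0]
  [0, exp(5*t), 0]
  [0, 0, exp(5*t)]

Strategy: write M = P · J · P⁻¹ where J is a Jordan canonical form, so e^{tM} = P · e^{tJ} · P⁻¹, and e^{tJ} can be computed block-by-block.

M has Jordan form
J =
  [5, 1, 0]
  [0, 5, 0]
  [0, 0, 5]
(up to reordering of blocks).

Per-block formulas:
  For a 2×2 Jordan block J_2(5): exp(t · J_2(5)) = e^(5t)·(I + t·N), where N is the 2×2 nilpotent shift.
  For a 1×1 block at λ = 5: exp(t · [5]) = [e^(5t)].

After assembling e^{tJ} and conjugating by P, we get:

e^{tM} =
  [exp(5*t), t*exp(5*t), 0]
  [0, exp(5*t), 0]
  [0, 0, exp(5*t)]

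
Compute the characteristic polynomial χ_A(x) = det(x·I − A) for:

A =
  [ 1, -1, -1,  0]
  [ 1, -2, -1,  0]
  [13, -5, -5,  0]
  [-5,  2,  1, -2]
x^4 + 8*x^3 + 24*x^2 + 32*x + 16

Expanding det(x·I − A) (e.g. by cofactor expansion or by noting that A is similar to its Jordan form J, which has the same characteristic polynomial as A) gives
  χ_A(x) = x^4 + 8*x^3 + 24*x^2 + 32*x + 16
which factors as (x + 2)^4. The eigenvalues (with algebraic multiplicities) are λ = -2 with multiplicity 4.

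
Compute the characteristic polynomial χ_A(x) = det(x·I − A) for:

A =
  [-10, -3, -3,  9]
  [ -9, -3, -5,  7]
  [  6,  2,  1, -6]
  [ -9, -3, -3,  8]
x^4 + 4*x^3 + 6*x^2 + 4*x + 1

Expanding det(x·I − A) (e.g. by cofactor expansion or by noting that A is similar to its Jordan form J, which has the same characteristic polynomial as A) gives
  χ_A(x) = x^4 + 4*x^3 + 6*x^2 + 4*x + 1
which factors as (x + 1)^4. The eigenvalues (with algebraic multiplicities) are λ = -1 with multiplicity 4.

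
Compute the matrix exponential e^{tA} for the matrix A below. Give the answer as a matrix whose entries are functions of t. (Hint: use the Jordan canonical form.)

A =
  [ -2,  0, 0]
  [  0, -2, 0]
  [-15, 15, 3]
e^{tA} =
  [exp(-2*t), 0, 0]
  [0, exp(-2*t), 0]
  [-3*exp(3*t) + 3*exp(-2*t), 3*exp(3*t) - 3*exp(-2*t), exp(3*t)]

Strategy: write A = P · J · P⁻¹ where J is a Jordan canonical form, so e^{tA} = P · e^{tJ} · P⁻¹, and e^{tJ} can be computed block-by-block.

A has Jordan form
J =
  [-2,  0, 0]
  [ 0, -2, 0]
  [ 0,  0, 3]
(up to reordering of blocks).

Per-block formulas:
  For a 1×1 block at λ = -2: exp(t · [-2]) = [e^(-2t)].
  For a 1×1 block at λ = 3: exp(t · [3]) = [e^(3t)].

After assembling e^{tJ} and conjugating by P, we get:

e^{tA} =
  [exp(-2*t), 0, 0]
  [0, exp(-2*t), 0]
  [-3*exp(3*t) + 3*exp(-2*t), 3*exp(3*t) - 3*exp(-2*t), exp(3*t)]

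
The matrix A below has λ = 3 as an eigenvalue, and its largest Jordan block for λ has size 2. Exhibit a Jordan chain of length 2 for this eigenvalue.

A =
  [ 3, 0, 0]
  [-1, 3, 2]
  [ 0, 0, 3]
A Jordan chain for λ = 3 of length 2:
v_1 = (0, -1, 0)ᵀ
v_2 = (1, 0, 0)ᵀ

Let N = A − (3)·I. We want v_2 with N^2 v_2 = 0 but N^1 v_2 ≠ 0; then v_{j-1} := N · v_j for j = 2, …, 2.

Pick v_2 = (1, 0, 0)ᵀ.
Then v_1 = N · v_2 = (0, -1, 0)ᵀ.

Sanity check: (A − (3)·I) v_1 = (0, 0, 0)ᵀ = 0. ✓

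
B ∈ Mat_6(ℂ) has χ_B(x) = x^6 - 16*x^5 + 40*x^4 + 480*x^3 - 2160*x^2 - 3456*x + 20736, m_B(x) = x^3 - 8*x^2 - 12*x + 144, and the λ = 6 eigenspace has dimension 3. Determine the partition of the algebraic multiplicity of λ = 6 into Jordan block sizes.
Block sizes for λ = 6: [2, 1, 1]

Step 1 — from the characteristic polynomial, algebraic multiplicity of λ = 6 is 4. From dim ker(B − (6)·I) = 3, there are exactly 3 Jordan blocks for λ = 6.
Step 2 — from the minimal polynomial, the factor (x − 6)^2 tells us the largest block for λ = 6 has size 2.
Step 3 — with total size 4, 3 blocks, and largest block 2, the block sizes (in nonincreasing order) are [2, 1, 1].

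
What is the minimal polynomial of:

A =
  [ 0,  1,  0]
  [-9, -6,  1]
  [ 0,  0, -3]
x^3 + 9*x^2 + 27*x + 27

The characteristic polynomial is χ_A(x) = (x + 3)^3, so the eigenvalues are known. The minimal polynomial is
  m_A(x) = Π_λ (x − λ)^{k_λ}
where k_λ is the size of the *largest* Jordan block for λ (equivalently, the smallest k with (A − λI)^k v = 0 for every generalised eigenvector v of λ).

  λ = -3: largest Jordan block has size 3, contributing (x + 3)^3

So m_A(x) = (x + 3)^3 = x^3 + 9*x^2 + 27*x + 27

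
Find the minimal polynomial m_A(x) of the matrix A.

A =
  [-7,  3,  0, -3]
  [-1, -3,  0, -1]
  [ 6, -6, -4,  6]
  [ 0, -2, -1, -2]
x^3 + 12*x^2 + 48*x + 64

The characteristic polynomial is χ_A(x) = (x + 4)^4, so the eigenvalues are known. The minimal polynomial is
  m_A(x) = Π_λ (x − λ)^{k_λ}
where k_λ is the size of the *largest* Jordan block for λ (equivalently, the smallest k with (A − λI)^k v = 0 for every generalised eigenvector v of λ).

  λ = -4: largest Jordan block has size 3, contributing (x + 4)^3

So m_A(x) = (x + 4)^3 = x^3 + 12*x^2 + 48*x + 64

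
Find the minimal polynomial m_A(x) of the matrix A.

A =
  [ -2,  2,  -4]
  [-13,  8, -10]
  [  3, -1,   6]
x^3 - 12*x^2 + 48*x - 64

The characteristic polynomial is χ_A(x) = (x - 4)^3, so the eigenvalues are known. The minimal polynomial is
  m_A(x) = Π_λ (x − λ)^{k_λ}
where k_λ is the size of the *largest* Jordan block for λ (equivalently, the smallest k with (A − λI)^k v = 0 for every generalised eigenvector v of λ).

  λ = 4: largest Jordan block has size 3, contributing (x − 4)^3

So m_A(x) = (x - 4)^3 = x^3 - 12*x^2 + 48*x - 64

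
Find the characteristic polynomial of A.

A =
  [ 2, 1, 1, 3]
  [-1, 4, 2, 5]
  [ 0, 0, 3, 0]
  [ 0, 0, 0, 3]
x^4 - 12*x^3 + 54*x^2 - 108*x + 81

Expanding det(x·I − A) (e.g. by cofactor expansion or by noting that A is similar to its Jordan form J, which has the same characteristic polynomial as A) gives
  χ_A(x) = x^4 - 12*x^3 + 54*x^2 - 108*x + 81
which factors as (x - 3)^4. The eigenvalues (with algebraic multiplicities) are λ = 3 with multiplicity 4.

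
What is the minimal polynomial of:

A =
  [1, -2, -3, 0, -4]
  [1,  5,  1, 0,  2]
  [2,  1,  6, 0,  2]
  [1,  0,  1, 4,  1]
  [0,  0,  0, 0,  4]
x^3 - 12*x^2 + 48*x - 64

The characteristic polynomial is χ_A(x) = (x - 4)^5, so the eigenvalues are known. The minimal polynomial is
  m_A(x) = Π_λ (x − λ)^{k_λ}
where k_λ is the size of the *largest* Jordan block for λ (equivalently, the smallest k with (A − λI)^k v = 0 for every generalised eigenvector v of λ).

  λ = 4: largest Jordan block has size 3, contributing (x − 4)^3

So m_A(x) = (x - 4)^3 = x^3 - 12*x^2 + 48*x - 64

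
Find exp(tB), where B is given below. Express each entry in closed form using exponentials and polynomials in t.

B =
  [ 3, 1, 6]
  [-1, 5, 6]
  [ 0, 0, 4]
e^{tB} =
  [-t*exp(4*t) + exp(4*t), t*exp(4*t), 6*t*exp(4*t)]
  [-t*exp(4*t), t*exp(4*t) + exp(4*t), 6*t*exp(4*t)]
  [0, 0, exp(4*t)]

Strategy: write B = P · J · P⁻¹ where J is a Jordan canonical form, so e^{tB} = P · e^{tJ} · P⁻¹, and e^{tJ} can be computed block-by-block.

B has Jordan form
J =
  [4, 1, 0]
  [0, 4, 0]
  [0, 0, 4]
(up to reordering of blocks).

Per-block formulas:
  For a 1×1 block at λ = 4: exp(t · [4]) = [e^(4t)].
  For a 2×2 Jordan block J_2(4): exp(t · J_2(4)) = e^(4t)·(I + t·N), where N is the 2×2 nilpotent shift.

After assembling e^{tJ} and conjugating by P, we get:

e^{tB} =
  [-t*exp(4*t) + exp(4*t), t*exp(4*t), 6*t*exp(4*t)]
  [-t*exp(4*t), t*exp(4*t) + exp(4*t), 6*t*exp(4*t)]
  [0, 0, exp(4*t)]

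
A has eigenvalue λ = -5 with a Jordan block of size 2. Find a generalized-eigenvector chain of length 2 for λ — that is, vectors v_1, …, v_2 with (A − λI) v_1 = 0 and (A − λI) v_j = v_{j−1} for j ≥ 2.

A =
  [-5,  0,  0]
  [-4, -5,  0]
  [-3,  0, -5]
A Jordan chain for λ = -5 of length 2:
v_1 = (0, -4, -3)ᵀ
v_2 = (1, 0, 0)ᵀ

Let N = A − (-5)·I. We want v_2 with N^2 v_2 = 0 but N^1 v_2 ≠ 0; then v_{j-1} := N · v_j for j = 2, …, 2.

Pick v_2 = (1, 0, 0)ᵀ.
Then v_1 = N · v_2 = (0, -4, -3)ᵀ.

Sanity check: (A − (-5)·I) v_1 = (0, 0, 0)ᵀ = 0. ✓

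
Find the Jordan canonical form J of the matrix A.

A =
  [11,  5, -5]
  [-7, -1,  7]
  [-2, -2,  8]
J_2(6) ⊕ J_1(6)

The characteristic polynomial is
  det(x·I − A) = x^3 - 18*x^2 + 108*x - 216 = (x - 6)^3

Eigenvalues and multiplicities (the geometric multiplicity of λ is n − rank(A − λI), which equals the number of Jordan blocks for λ):
  λ = 6: algebraic multiplicity = 3, geometric multiplicity = 2

Determining the block sizes for each eigenvalue:
  λ = 6: 2 blocks summing to 3 forces exactly one block of size 2 and the rest size 1 → block sizes [2, 1]

Assembling the blocks gives a Jordan form
J =
  [6, 1, 0]
  [0, 6, 0]
  [0, 0, 6]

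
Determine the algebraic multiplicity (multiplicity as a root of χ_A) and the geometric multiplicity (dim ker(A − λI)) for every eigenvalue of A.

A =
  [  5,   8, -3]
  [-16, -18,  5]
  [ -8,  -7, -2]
λ = -5: alg = 3, geom = 1

Step 1 — factor the characteristic polynomial to read off the algebraic multiplicities:
  χ_A(x) = (x + 5)^3

Step 2 — compute geometric multiplicities via the rank-nullity identity g(λ) = n − rank(A − λI):
  rank(A − (-5)·I) = 2, so dim ker(A − (-5)·I) = n − 2 = 1

Summary:
  λ = -5: algebraic multiplicity = 3, geometric multiplicity = 1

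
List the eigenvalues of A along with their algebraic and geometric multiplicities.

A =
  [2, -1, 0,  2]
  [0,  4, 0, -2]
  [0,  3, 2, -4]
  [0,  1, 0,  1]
λ = 2: alg = 3, geom = 2; λ = 3: alg = 1, geom = 1

Step 1 — factor the characteristic polynomial to read off the algebraic multiplicities:
  χ_A(x) = (x - 3)*(x - 2)^3

Step 2 — compute geometric multiplicities via the rank-nullity identity g(λ) = n − rank(A − λI):
  rank(A − (2)·I) = 2, so dim ker(A − (2)·I) = n − 2 = 2
  rank(A − (3)·I) = 3, so dim ker(A − (3)·I) = n − 3 = 1

Summary:
  λ = 2: algebraic multiplicity = 3, geometric multiplicity = 2
  λ = 3: algebraic multiplicity = 1, geometric multiplicity = 1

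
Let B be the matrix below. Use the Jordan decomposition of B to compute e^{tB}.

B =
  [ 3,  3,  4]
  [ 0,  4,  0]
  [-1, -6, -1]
e^{tB} =
  [2*t*exp(t) + exp(t), 6*t*exp(t) - exp(4*t) + exp(t), 4*t*exp(t)]
  [0, exp(4*t), 0]
  [-t*exp(t), -3*t*exp(t) - exp(4*t) + exp(t), -2*t*exp(t) + exp(t)]

Strategy: write B = P · J · P⁻¹ where J is a Jordan canonical form, so e^{tB} = P · e^{tJ} · P⁻¹, and e^{tJ} can be computed block-by-block.

B has Jordan form
J =
  [1, 1, 0]
  [0, 1, 0]
  [0, 0, 4]
(up to reordering of blocks).

Per-block formulas:
  For a 2×2 Jordan block J_2(1): exp(t · J_2(1)) = e^(1t)·(I + t·N), where N is the 2×2 nilpotent shift.
  For a 1×1 block at λ = 4: exp(t · [4]) = [e^(4t)].

After assembling e^{tJ} and conjugating by P, we get:

e^{tB} =
  [2*t*exp(t) + exp(t), 6*t*exp(t) - exp(4*t) + exp(t), 4*t*exp(t)]
  [0, exp(4*t), 0]
  [-t*exp(t), -3*t*exp(t) - exp(4*t) + exp(t), -2*t*exp(t) + exp(t)]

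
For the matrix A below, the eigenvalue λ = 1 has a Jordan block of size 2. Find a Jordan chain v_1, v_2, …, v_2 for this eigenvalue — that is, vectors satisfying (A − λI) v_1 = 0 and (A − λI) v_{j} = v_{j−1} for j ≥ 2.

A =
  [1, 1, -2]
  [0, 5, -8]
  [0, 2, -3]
A Jordan chain for λ = 1 of length 2:
v_1 = (1, 4, 2)ᵀ
v_2 = (0, 1, 0)ᵀ

Let N = A − (1)·I. We want v_2 with N^2 v_2 = 0 but N^1 v_2 ≠ 0; then v_{j-1} := N · v_j for j = 2, …, 2.

Pick v_2 = (0, 1, 0)ᵀ.
Then v_1 = N · v_2 = (1, 4, 2)ᵀ.

Sanity check: (A − (1)·I) v_1 = (0, 0, 0)ᵀ = 0. ✓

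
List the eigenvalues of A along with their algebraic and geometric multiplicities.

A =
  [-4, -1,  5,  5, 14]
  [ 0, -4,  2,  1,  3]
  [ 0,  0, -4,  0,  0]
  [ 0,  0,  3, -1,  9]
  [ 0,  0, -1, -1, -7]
λ = -4: alg = 5, geom = 2

Step 1 — factor the characteristic polynomial to read off the algebraic multiplicities:
  χ_A(x) = (x + 4)^5

Step 2 — compute geometric multiplicities via the rank-nullity identity g(λ) = n − rank(A − λI):
  rank(A − (-4)·I) = 3, so dim ker(A − (-4)·I) = n − 3 = 2

Summary:
  λ = -4: algebraic multiplicity = 5, geometric multiplicity = 2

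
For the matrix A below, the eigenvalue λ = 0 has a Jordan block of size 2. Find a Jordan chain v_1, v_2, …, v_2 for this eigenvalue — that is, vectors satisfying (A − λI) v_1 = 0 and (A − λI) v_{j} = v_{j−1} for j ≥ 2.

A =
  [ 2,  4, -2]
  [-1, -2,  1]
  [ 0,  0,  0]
A Jordan chain for λ = 0 of length 2:
v_1 = (2, -1, 0)ᵀ
v_2 = (1, 0, 0)ᵀ

Let N = A − (0)·I. We want v_2 with N^2 v_2 = 0 but N^1 v_2 ≠ 0; then v_{j-1} := N · v_j for j = 2, …, 2.

Pick v_2 = (1, 0, 0)ᵀ.
Then v_1 = N · v_2 = (2, -1, 0)ᵀ.

Sanity check: (A − (0)·I) v_1 = (0, 0, 0)ᵀ = 0. ✓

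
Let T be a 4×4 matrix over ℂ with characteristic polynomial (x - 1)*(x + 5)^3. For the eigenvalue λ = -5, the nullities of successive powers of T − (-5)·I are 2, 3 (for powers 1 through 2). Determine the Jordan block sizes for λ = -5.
Block sizes for λ = -5: [2, 1]

From the dimensions of kernels of powers, the number of Jordan blocks of size at least j is d_j − d_{j−1} where d_j = dim ker(N^j) (with d_0 = 0). Computing the differences gives [2, 1].
The number of blocks of size exactly k is (#blocks of size ≥ k) − (#blocks of size ≥ k + 1), so the partition is: 1 block(s) of size 1, 1 block(s) of size 2.
In nonincreasing order the block sizes are [2, 1].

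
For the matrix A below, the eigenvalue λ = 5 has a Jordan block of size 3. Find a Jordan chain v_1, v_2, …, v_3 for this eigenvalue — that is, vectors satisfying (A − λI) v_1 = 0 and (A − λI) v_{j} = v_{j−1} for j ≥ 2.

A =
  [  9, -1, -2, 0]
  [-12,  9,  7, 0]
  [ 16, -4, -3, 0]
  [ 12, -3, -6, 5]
A Jordan chain for λ = 5 of length 3:
v_1 = (-4, 16, -16, -12)ᵀ
v_2 = (4, -12, 16, 12)ᵀ
v_3 = (1, 0, 0, 0)ᵀ

Let N = A − (5)·I. We want v_3 with N^3 v_3 = 0 but N^2 v_3 ≠ 0; then v_{j-1} := N · v_j for j = 3, …, 2.

Pick v_3 = (1, 0, 0, 0)ᵀ.
Then v_2 = N · v_3 = (4, -12, 16, 12)ᵀ.
Then v_1 = N · v_2 = (-4, 16, -16, -12)ᵀ.

Sanity check: (A − (5)·I) v_1 = (0, 0, 0, 0)ᵀ = 0. ✓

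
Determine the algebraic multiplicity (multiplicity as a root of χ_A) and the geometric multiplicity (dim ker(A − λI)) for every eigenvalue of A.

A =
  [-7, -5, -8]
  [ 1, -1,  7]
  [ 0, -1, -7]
λ = -5: alg = 3, geom = 1

Step 1 — factor the characteristic polynomial to read off the algebraic multiplicities:
  χ_A(x) = (x + 5)^3

Step 2 — compute geometric multiplicities via the rank-nullity identity g(λ) = n − rank(A − λI):
  rank(A − (-5)·I) = 2, so dim ker(A − (-5)·I) = n − 2 = 1

Summary:
  λ = -5: algebraic multiplicity = 3, geometric multiplicity = 1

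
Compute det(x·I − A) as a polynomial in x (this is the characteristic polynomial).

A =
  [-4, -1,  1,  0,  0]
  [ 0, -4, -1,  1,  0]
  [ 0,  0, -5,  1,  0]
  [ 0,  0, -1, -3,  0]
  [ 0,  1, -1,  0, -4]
x^5 + 20*x^4 + 160*x^3 + 640*x^2 + 1280*x + 1024

Expanding det(x·I − A) (e.g. by cofactor expansion or by noting that A is similar to its Jordan form J, which has the same characteristic polynomial as A) gives
  χ_A(x) = x^5 + 20*x^4 + 160*x^3 + 640*x^2 + 1280*x + 1024
which factors as (x + 4)^5. The eigenvalues (with algebraic multiplicities) are λ = -4 with multiplicity 5.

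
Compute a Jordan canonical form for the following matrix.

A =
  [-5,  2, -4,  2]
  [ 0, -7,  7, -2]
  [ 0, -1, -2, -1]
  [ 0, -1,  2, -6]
J_3(-5) ⊕ J_1(-5)

The characteristic polynomial is
  det(x·I − A) = x^4 + 20*x^3 + 150*x^2 + 500*x + 625 = (x + 5)^4

Eigenvalues and multiplicities (the geometric multiplicity of λ is n − rank(A − λI), which equals the number of Jordan blocks for λ):
  λ = -5: algebraic multiplicity = 4, geometric multiplicity = 2

Determining the block sizes for each eigenvalue:
  λ = -5: with am = 4 and gm = 2, the partition is not yet determined (e.g. several partitions of 4 into 2 parts exist). Let N = A − (-5)·I. Computing rank(N^1) = 2, rank(N^2) = 1, rank(N^3) = 0; the number of blocks of size ≥ j is rank(N^{j−1}) − rank(N^j), giving [2, 1, 1]. So we have 1 block(s) of size 3, 1 block(s) of size 1 → block sizes [3, 1]

Assembling the blocks gives a Jordan form
J =
  [-5,  1,  0,  0]
  [ 0, -5,  1,  0]
  [ 0,  0, -5,  0]
  [ 0,  0,  0, -5]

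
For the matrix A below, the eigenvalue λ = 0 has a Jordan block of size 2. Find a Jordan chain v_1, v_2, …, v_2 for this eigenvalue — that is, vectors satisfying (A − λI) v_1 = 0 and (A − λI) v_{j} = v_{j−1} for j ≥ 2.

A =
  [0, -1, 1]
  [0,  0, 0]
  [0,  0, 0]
A Jordan chain for λ = 0 of length 2:
v_1 = (-1, 0, 0)ᵀ
v_2 = (0, 1, 0)ᵀ

Let N = A − (0)·I. We want v_2 with N^2 v_2 = 0 but N^1 v_2 ≠ 0; then v_{j-1} := N · v_j for j = 2, …, 2.

Pick v_2 = (0, 1, 0)ᵀ.
Then v_1 = N · v_2 = (-1, 0, 0)ᵀ.

Sanity check: (A − (0)·I) v_1 = (0, 0, 0)ᵀ = 0. ✓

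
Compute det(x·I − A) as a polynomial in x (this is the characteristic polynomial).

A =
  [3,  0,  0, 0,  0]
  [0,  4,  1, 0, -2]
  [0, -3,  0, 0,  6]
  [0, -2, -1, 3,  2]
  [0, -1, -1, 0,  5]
x^5 - 15*x^4 + 90*x^3 - 270*x^2 + 405*x - 243

Expanding det(x·I − A) (e.g. by cofactor expansion or by noting that A is similar to its Jordan form J, which has the same characteristic polynomial as A) gives
  χ_A(x) = x^5 - 15*x^4 + 90*x^3 - 270*x^2 + 405*x - 243
which factors as (x - 3)^5. The eigenvalues (with algebraic multiplicities) are λ = 3 with multiplicity 5.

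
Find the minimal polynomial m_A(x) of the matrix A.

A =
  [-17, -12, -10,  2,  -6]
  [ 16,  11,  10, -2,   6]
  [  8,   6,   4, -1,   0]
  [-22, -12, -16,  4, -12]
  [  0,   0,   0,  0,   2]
x^3 - 3*x^2 + 4

The characteristic polynomial is χ_A(x) = (x - 2)^3*(x + 1)^2, so the eigenvalues are known. The minimal polynomial is
  m_A(x) = Π_λ (x − λ)^{k_λ}
where k_λ is the size of the *largest* Jordan block for λ (equivalently, the smallest k with (A − λI)^k v = 0 for every generalised eigenvector v of λ).

  λ = -1: largest Jordan block has size 1, contributing (x + 1)
  λ = 2: largest Jordan block has size 2, contributing (x − 2)^2

So m_A(x) = (x - 2)^2*(x + 1) = x^3 - 3*x^2 + 4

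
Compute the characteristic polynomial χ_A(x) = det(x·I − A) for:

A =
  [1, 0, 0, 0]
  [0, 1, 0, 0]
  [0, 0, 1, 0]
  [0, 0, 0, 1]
x^4 - 4*x^3 + 6*x^2 - 4*x + 1

Expanding det(x·I − A) (e.g. by cofactor expansion or by noting that A is similar to its Jordan form J, which has the same characteristic polynomial as A) gives
  χ_A(x) = x^4 - 4*x^3 + 6*x^2 - 4*x + 1
which factors as (x - 1)^4. The eigenvalues (with algebraic multiplicities) are λ = 1 with multiplicity 4.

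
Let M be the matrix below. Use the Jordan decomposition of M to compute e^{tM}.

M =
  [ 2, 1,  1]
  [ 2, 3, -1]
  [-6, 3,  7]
e^{tM} =
  [-2*t*exp(4*t) + exp(4*t), t*exp(4*t), t*exp(4*t)]
  [2*t*exp(4*t), -t*exp(4*t) + exp(4*t), -t*exp(4*t)]
  [-6*t*exp(4*t), 3*t*exp(4*t), 3*t*exp(4*t) + exp(4*t)]

Strategy: write M = P · J · P⁻¹ where J is a Jordan canonical form, so e^{tM} = P · e^{tJ} · P⁻¹, and e^{tJ} can be computed block-by-block.

M has Jordan form
J =
  [4, 1, 0]
  [0, 4, 0]
  [0, 0, 4]
(up to reordering of blocks).

Per-block formulas:
  For a 1×1 block at λ = 4: exp(t · [4]) = [e^(4t)].
  For a 2×2 Jordan block J_2(4): exp(t · J_2(4)) = e^(4t)·(I + t·N), where N is the 2×2 nilpotent shift.

After assembling e^{tJ} and conjugating by P, we get:

e^{tM} =
  [-2*t*exp(4*t) + exp(4*t), t*exp(4*t), t*exp(4*t)]
  [2*t*exp(4*t), -t*exp(4*t) + exp(4*t), -t*exp(4*t)]
  [-6*t*exp(4*t), 3*t*exp(4*t), 3*t*exp(4*t) + exp(4*t)]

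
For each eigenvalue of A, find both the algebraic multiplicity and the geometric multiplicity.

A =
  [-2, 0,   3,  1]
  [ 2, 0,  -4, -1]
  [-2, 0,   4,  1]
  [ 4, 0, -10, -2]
λ = 0: alg = 4, geom = 2

Step 1 — factor the characteristic polynomial to read off the algebraic multiplicities:
  χ_A(x) = x^4

Step 2 — compute geometric multiplicities via the rank-nullity identity g(λ) = n − rank(A − λI):
  rank(A − (0)·I) = 2, so dim ker(A − (0)·I) = n − 2 = 2

Summary:
  λ = 0: algebraic multiplicity = 4, geometric multiplicity = 2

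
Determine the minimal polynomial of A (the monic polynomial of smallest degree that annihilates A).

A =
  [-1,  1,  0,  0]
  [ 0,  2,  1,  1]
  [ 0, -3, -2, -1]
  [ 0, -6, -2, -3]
x^3 + 3*x^2 + 3*x + 1

The characteristic polynomial is χ_A(x) = (x + 1)^4, so the eigenvalues are known. The minimal polynomial is
  m_A(x) = Π_λ (x − λ)^{k_λ}
where k_λ is the size of the *largest* Jordan block for λ (equivalently, the smallest k with (A − λI)^k v = 0 for every generalised eigenvector v of λ).

  λ = -1: largest Jordan block has size 3, contributing (x + 1)^3

So m_A(x) = (x + 1)^3 = x^3 + 3*x^2 + 3*x + 1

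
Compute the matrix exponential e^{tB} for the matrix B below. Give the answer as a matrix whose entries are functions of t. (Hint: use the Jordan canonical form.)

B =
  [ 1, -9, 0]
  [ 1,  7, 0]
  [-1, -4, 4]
e^{tB} =
  [-3*t*exp(4*t) + exp(4*t), -9*t*exp(4*t), 0]
  [t*exp(4*t), 3*t*exp(4*t) + exp(4*t), 0]
  [-t^2*exp(4*t)/2 - t*exp(4*t), -3*t^2*exp(4*t)/2 - 4*t*exp(4*t), exp(4*t)]

Strategy: write B = P · J · P⁻¹ where J is a Jordan canonical form, so e^{tB} = P · e^{tJ} · P⁻¹, and e^{tJ} can be computed block-by-block.

B has Jordan form
J =
  [4, 1, 0]
  [0, 4, 1]
  [0, 0, 4]
(up to reordering of blocks).

Per-block formulas:
  For a 3×3 Jordan block J_3(4): exp(t · J_3(4)) = e^(4t)·(I + t·N + (t^2/2)·N^2), where N is the 3×3 nilpotent shift.

After assembling e^{tJ} and conjugating by P, we get:

e^{tB} =
  [-3*t*exp(4*t) + exp(4*t), -9*t*exp(4*t), 0]
  [t*exp(4*t), 3*t*exp(4*t) + exp(4*t), 0]
  [-t^2*exp(4*t)/2 - t*exp(4*t), -3*t^2*exp(4*t)/2 - 4*t*exp(4*t), exp(4*t)]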